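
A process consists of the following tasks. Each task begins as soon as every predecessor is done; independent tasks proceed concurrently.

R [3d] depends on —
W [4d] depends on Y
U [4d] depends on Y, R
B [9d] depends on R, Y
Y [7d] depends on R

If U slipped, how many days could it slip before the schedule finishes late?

5

The longest chain is R→Y→B = 3+7+9 = 19; overall finish 19 days.
The longest chain containing U totals 14 days.
So U can slip 19 − 14 = 5 days.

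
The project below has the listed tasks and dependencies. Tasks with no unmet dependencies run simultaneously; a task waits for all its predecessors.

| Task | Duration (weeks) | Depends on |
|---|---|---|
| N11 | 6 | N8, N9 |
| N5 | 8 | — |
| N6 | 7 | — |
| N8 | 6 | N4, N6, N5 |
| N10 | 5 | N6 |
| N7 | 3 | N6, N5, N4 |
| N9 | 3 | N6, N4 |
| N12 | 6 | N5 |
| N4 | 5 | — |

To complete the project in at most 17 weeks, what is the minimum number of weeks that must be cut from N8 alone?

Current finish: 20 weeks; target: 17.
N8 is on every critical path, so each week cut from N8 cuts the finish by one (this holds down to a finish of 16).
Need 20 − 17 = 3 weeks off N8 → N8 becomes 3 weeks, finish becomes 17.

3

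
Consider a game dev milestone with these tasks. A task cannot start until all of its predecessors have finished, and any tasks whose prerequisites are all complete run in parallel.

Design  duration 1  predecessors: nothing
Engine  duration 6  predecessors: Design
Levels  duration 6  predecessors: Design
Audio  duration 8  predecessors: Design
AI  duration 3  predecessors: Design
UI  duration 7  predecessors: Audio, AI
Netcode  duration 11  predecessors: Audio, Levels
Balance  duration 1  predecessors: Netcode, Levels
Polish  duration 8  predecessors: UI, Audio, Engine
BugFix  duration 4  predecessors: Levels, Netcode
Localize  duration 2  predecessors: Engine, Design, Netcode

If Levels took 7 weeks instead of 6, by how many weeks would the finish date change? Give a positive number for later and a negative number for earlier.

0

Actual critical path: Design→Audio→UI→Polish = 1+8+7+8 = 24 ⇒ 24 weeks.
Levels is off the critical path — its longest chain is 22 weeks, giving 2 of slack.
That remains the longest chain; total 24 weeks.
Change in finish: 24 − 24 = +0 weeks.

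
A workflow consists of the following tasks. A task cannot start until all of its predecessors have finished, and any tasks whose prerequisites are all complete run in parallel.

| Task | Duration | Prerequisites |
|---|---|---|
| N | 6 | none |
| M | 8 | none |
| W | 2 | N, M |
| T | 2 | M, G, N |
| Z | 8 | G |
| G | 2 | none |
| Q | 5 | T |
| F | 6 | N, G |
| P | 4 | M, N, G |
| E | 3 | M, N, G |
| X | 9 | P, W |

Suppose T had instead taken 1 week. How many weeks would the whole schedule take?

21

Baseline: M→P→X = 8+4+9 = 21 → 21 weeks.
The longest path through T is only 15 weeks, so T has float 6.
No other chain overtakes it, so the finish is 21 weeks.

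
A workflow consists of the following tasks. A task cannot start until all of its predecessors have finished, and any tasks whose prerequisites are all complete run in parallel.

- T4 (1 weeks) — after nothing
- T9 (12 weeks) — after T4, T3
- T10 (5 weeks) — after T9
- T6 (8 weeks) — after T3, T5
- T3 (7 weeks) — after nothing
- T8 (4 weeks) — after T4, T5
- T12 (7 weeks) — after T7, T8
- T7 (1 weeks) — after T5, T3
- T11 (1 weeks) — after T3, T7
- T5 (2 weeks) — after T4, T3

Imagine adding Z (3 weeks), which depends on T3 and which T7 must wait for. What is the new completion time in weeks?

24

Originally the workflow takes 24 weeks.
With Z inserted, T7 now waits for max(T5, T3, Z).
New critical path: T3→T9→T10 = 7+12+5 = 24 ⇒ 24 weeks.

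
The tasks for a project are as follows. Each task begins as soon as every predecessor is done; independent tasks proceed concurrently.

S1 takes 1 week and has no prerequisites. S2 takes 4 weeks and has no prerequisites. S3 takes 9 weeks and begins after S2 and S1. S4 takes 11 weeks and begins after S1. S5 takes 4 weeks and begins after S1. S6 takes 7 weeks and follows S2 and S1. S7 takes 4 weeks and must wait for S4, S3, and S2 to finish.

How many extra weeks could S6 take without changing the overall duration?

Critical path: S2→S3→S7 = 4+9+4 = 17, so the finish is 17 weeks.
Longest path through S6: 11 weeks (earliest finish 11, latest finish 17).
So S6 can slip 17 − 11 = 6 weeks.

6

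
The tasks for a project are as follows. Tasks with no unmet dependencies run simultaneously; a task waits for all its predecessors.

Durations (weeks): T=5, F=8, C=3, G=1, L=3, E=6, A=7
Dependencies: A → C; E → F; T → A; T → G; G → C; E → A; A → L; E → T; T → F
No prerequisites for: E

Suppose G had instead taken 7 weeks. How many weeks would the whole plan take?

21

The binding path is E→T→A→L = 6+5+7+3 = 21; finish at 21 weeks.
The longest path through G is only 15 weeks, so G has float 6.
New critical path: E→T→G→C = 6+5+7+3 = 21 ⇒ 21 weeks.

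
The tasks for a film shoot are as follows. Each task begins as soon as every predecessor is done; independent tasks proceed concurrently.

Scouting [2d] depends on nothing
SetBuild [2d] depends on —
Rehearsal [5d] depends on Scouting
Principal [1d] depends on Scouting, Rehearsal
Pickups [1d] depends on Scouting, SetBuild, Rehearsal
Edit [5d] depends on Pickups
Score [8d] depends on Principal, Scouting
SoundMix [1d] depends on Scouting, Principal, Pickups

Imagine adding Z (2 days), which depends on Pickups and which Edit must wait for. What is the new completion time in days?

Originally the film shoot takes 16 days.
With Z inserted, Edit now waits for max(Pickups, Z).
New critical path: Scouting→Rehearsal→Principal→Score = 2+5+1+8 = 16 ⇒ 16 days.

16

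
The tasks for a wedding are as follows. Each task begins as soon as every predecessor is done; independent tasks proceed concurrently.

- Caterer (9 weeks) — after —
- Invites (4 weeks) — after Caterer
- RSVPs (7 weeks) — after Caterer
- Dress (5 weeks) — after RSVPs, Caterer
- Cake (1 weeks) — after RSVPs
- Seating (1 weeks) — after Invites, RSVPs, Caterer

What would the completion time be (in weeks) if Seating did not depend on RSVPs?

Before: longest chain Caterer→RSVPs→Dress = 9+7+5 = 21, finish 21.
Without RSVPs→Seating, Seating's earliest start moves from 16 to 13.
New critical path: Caterer→RSVPs→Dress = 9+7+5 = 21 ⇒ 21 weeks.

21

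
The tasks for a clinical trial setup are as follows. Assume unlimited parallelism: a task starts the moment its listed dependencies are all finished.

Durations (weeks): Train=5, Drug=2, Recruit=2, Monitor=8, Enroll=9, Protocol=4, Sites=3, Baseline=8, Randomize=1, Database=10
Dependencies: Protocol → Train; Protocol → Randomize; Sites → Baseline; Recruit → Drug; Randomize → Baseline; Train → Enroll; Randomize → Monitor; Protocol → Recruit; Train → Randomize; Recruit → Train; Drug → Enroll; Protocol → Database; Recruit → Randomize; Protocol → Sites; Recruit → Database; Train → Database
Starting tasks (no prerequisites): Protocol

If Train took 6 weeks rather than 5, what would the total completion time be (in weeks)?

Critical path before the change: Protocol→Recruit→Train→Database = 4+2+5+10 = 21 giving 21 weeks.
Train is on the critical path; changing it to 6 makes that path 22 weeks.
No other chain overtakes it, so the finish is 22 weeks.

22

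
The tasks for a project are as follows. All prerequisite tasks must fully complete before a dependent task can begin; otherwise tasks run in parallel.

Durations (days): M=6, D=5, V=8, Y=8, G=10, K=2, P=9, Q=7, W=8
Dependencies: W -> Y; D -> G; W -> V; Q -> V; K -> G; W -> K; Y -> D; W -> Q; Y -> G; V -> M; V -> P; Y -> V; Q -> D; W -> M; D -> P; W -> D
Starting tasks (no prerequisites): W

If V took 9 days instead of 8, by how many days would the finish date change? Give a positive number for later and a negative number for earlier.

1

The binding path is W→Y→V→P = 8+8+8+9 = 33; finish at 33 days.
Since V is critical, the +1 change carries straight to that chain (now 34 days).
That remains the longest chain; total 34 days.
Change in finish: 34 − 33 = +1 days.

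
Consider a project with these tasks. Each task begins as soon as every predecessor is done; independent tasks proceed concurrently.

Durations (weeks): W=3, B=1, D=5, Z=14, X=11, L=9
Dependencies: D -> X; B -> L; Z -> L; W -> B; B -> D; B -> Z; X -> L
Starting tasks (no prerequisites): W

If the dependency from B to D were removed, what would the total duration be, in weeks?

27

Before: longest chain W→B→D→X→L = 3+1+5+11+9 = 29, finish 29.
Without B→D, D's earliest start moves from 4 to 0.
After: W→B→Z→L = 3+1+14+9 = 27 → 27 weeks.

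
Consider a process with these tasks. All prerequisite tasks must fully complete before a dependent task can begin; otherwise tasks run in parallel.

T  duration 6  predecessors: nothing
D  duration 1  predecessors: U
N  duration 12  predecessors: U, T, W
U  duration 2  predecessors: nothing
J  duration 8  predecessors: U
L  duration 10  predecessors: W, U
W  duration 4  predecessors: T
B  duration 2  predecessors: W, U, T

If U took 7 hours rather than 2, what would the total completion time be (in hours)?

22

Baseline: T→W→N = 6+4+12 = 22 → 22 hours.
The longest path through U is only 14 hours, so U has float 8.
The critical path is still T→W→N; finish is now 22 hours.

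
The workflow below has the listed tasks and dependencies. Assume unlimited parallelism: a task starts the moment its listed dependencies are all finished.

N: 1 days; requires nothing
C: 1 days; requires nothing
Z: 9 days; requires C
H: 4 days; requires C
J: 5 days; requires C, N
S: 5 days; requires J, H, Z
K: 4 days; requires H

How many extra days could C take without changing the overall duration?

0

Critical path: C→Z→S = 1+9+5 = 15, so the finish is 15 days.
C finishes as early as 1 and must finish by 1.
Float = 15 − 15 = 0.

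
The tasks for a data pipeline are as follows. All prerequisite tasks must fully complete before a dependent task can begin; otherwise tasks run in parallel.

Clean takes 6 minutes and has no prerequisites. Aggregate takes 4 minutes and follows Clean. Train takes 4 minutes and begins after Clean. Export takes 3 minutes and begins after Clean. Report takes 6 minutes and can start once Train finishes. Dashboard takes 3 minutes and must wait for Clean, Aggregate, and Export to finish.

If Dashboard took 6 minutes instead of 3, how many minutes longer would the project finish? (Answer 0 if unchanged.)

0

The binding path is Clean→Train→Report = 6+4+6 = 16; finish at 16 minutes.
Dashboard is off the critical path — its longest chain is 13 minutes, giving 3 of slack.
New critical path: Clean→Aggregate→Dashboard = 6+4+6 = 16 ⇒ 16 minutes.
Change in finish: 16 − 16 = +0 minutes.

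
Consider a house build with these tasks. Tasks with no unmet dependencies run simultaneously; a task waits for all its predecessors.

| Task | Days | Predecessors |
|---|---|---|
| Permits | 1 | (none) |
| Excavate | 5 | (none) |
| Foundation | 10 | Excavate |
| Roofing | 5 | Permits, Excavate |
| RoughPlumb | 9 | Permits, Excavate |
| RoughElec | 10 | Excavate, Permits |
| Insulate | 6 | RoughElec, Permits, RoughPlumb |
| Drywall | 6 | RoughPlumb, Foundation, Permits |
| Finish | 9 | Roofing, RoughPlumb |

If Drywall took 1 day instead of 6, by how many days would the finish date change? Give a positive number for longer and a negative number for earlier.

The binding path is Excavate→RoughPlumb→Finish = 5+9+9 = 23; finish at 23 days.
Drywall has 2 days of float (longest path through it is 21).
The critical path is still Excavate→RoughPlumb→Finish; finish is now 23 days.
Change in finish: 23 − 23 = +0 days.

0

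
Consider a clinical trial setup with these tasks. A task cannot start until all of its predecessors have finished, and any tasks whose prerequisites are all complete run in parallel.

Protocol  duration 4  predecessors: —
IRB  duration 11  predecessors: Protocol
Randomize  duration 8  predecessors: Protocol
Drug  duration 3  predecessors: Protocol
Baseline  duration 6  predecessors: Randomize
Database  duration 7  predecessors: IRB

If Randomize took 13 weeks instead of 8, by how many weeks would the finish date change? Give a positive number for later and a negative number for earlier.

1

The binding path is Protocol→IRB→Database = 4+11+7 = 22; finish at 22 weeks.
Randomize is off the critical path — its longest chain is 18 weeks, giving 4 of slack.
The binding chain switches to Protocol→Randomize→Baseline = 4+13+6 = 23; finish 23 weeks.
Change in finish: 23 − 22 = +1 weeks.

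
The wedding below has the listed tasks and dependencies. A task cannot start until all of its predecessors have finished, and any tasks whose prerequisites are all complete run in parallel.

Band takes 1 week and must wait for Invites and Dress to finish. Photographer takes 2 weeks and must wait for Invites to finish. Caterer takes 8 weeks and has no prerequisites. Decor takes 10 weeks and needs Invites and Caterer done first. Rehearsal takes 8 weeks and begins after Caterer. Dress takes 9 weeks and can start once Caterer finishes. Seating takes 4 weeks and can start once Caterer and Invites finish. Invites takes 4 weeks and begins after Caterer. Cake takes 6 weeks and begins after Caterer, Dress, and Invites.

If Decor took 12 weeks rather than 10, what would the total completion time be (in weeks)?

24

Actual critical path: Caterer→Dress→Cake = 8+9+6 = 23 ⇒ 23 weeks.
Decor has 1 week of float (longest path through it is 22).
Now Caterer→Invites→Decor = 8+4+12 = 24 is longest, so the finish becomes 24 weeks.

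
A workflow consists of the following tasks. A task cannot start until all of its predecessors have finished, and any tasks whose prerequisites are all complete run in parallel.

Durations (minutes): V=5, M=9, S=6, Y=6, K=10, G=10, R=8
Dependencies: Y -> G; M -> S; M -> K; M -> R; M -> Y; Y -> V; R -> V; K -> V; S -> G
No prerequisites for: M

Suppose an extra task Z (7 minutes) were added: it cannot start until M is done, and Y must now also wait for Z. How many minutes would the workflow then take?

Originally the workflow takes 25 minutes.
With Z inserted, Y now waits for max(M, Z).
New critical path: M→Z→Y→G = 9+7+6+10 = 32 ⇒ 32 minutes.

32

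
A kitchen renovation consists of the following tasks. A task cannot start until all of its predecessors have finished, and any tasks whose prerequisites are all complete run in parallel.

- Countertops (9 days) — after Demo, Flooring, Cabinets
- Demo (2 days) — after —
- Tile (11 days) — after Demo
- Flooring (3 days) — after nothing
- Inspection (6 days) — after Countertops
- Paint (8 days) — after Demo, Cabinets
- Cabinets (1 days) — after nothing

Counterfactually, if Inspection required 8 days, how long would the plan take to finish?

Baseline: Flooring→Countertops→Inspection = 3+9+6 = 18 → 18 days.
Inspection lies on that path, so at 8 days the path becomes 20 days.
No other chain overtakes it, so the finish is 20 days.

20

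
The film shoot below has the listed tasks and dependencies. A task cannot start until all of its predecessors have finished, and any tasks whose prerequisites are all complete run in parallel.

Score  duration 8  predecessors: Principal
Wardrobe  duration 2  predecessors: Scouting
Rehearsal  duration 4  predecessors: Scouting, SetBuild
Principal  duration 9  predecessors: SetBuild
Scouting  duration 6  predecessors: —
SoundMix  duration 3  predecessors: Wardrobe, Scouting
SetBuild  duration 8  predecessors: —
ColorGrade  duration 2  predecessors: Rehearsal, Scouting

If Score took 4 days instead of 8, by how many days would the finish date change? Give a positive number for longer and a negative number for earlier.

-4

The binding path is SetBuild→Principal→Score = 8+9+8 = 25; finish at 25 days.
Since Score is critical, the -4 change carries straight to that chain (now 21 days).
That remains the longest chain; total 21 days.
Change in finish: 21 − 25 = -4 days.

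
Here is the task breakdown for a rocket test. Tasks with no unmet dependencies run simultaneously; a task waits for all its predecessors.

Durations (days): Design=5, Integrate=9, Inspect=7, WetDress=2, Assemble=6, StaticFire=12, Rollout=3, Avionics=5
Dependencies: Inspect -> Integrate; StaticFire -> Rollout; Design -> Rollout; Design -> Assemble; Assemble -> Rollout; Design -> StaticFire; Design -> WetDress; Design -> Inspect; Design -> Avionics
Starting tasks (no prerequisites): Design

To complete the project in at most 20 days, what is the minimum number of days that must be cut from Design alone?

1

Current finish: 21 days; target: 20.
Design is on every critical path, so each day cut from Design cuts the finish by one (this holds down to a finish of 17).
Need 21 − 20 = 1 day off Design → Design becomes 4 days, finish becomes 20.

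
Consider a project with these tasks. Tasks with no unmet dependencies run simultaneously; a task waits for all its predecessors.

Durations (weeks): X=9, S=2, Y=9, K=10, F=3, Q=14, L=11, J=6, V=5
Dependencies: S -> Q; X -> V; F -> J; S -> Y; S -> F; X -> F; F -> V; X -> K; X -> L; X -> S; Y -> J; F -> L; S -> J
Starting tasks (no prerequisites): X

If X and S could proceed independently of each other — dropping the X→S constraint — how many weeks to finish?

23

Original critical path: X→S→Y→J = 9+2+9+6 = 26 ⇒ 26 weeks.
Without X→S, S's earliest start moves from 9 to 0.
After: X→F→L = 9+3+11 = 23 → 23 weeks.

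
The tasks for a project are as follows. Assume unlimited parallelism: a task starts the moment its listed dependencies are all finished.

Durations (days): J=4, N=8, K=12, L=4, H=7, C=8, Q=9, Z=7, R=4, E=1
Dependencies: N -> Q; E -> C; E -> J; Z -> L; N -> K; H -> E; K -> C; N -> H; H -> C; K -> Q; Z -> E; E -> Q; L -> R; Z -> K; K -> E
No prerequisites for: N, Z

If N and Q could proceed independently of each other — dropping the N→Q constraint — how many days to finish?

Before: longest chain N→K→E→Q = 8+12+1+9 = 30, finish 30.
Dropping N→Q doesn't change Q's earliest start (21); another predecessor still binds.
The longest chain is now N→K→E→Q = 8+12+1+9 = 30, so the schedule takes 30 days.

30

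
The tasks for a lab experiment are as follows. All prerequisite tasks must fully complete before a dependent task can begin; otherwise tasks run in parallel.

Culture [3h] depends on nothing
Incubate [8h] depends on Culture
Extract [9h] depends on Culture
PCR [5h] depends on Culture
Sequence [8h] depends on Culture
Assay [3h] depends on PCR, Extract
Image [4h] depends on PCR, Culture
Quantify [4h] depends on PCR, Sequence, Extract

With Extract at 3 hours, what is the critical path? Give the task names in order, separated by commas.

Culture, Sequence, Quantify

As given, the longest chain is Culture→Extract→Quantify = 3+9+4 = 16, so the finish is 16 hours.
Extract is on the critical path; changing it to 3 makes that path 10 hours.
The binding chain switches to Culture→Sequence→Quantify = 3+8+4 = 15; finish 15 hours.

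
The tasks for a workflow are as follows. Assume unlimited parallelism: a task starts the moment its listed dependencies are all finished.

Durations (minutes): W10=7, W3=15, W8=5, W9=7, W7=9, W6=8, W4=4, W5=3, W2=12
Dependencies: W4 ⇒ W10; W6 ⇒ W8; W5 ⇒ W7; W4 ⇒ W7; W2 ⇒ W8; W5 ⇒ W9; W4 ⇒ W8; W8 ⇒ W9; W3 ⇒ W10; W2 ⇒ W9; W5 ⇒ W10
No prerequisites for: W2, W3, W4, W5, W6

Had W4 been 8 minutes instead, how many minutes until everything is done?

Actual critical path: W2→W8→W9 = 12+5+7 = 24 ⇒ 24 minutes.
W4 is off the critical path — its longest chain is 16 minutes, giving 8 of slack.
The critical path is still W2→W8→W9; finish is now 24 minutes.

24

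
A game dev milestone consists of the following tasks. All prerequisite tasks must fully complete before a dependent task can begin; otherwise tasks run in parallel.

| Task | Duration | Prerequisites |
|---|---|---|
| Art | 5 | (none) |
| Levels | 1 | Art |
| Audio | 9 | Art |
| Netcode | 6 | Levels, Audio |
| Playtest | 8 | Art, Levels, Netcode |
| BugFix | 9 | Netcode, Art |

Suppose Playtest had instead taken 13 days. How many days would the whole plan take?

33

Actual critical path: Art→Audio→Netcode→BugFix = 5+9+6+9 = 29 ⇒ 29 days.
The longest path through Playtest is only 28 days, so Playtest has float 1.
The binding chain switches to Art→Audio→Netcode→Playtest = 5+9+6+13 = 33; finish 33 days.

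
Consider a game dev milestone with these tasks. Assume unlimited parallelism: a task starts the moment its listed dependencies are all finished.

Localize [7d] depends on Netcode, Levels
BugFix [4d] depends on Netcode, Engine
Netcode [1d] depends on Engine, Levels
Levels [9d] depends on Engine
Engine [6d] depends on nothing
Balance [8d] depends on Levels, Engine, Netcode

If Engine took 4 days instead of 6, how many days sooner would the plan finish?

Actual critical path: Engine→Levels→Netcode→Balance = 6+9+1+8 = 24 ⇒ 24 days.
Engine is on the critical path; changing it to 4 makes that path 22 days.
No other chain overtakes it, so the finish is 22 days.
Change in finish: 22 − 24 = -2 days.

2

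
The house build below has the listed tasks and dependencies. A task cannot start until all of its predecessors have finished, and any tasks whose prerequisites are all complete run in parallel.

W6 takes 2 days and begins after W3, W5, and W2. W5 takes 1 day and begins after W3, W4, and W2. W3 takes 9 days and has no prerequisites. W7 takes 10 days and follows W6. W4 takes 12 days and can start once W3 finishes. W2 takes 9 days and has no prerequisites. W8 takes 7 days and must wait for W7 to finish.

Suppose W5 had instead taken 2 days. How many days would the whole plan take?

42

Critical path before the change: W3→W4→W5→W6→W7→W8 = 9+12+1+2+10+7 = 41 giving 41 days.
Since W5 is critical, the +1 change carries straight to that chain (now 42 days).
That remains the longest chain; total 42 days.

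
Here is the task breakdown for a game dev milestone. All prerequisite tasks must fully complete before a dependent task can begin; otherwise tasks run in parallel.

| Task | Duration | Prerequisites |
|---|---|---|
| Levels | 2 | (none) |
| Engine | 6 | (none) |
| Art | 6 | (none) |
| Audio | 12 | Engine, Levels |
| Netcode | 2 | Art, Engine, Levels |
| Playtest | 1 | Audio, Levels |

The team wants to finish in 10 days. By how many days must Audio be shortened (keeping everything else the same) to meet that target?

9

Current finish: 19 days; target: 10.
Audio is on every critical path, so each day cut from Audio cuts the finish by one (this holds down to a finish of 8).
Need 19 − 10 = 9 days off Audio → Audio becomes 3 days, finish becomes 10.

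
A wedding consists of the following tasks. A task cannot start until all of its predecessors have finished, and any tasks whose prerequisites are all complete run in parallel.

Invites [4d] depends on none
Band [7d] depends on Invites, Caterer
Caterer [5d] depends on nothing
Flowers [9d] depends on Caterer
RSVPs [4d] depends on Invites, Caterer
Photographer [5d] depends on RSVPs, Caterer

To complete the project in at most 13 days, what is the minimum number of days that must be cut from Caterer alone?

1

Current finish: 14 days; target: 13.
Caterer is on every critical path, so each day cut from Caterer cuts the finish by one (this holds down to a finish of 13).
Need 14 − 13 = 1 day off Caterer → Caterer becomes 4 days, finish becomes 13.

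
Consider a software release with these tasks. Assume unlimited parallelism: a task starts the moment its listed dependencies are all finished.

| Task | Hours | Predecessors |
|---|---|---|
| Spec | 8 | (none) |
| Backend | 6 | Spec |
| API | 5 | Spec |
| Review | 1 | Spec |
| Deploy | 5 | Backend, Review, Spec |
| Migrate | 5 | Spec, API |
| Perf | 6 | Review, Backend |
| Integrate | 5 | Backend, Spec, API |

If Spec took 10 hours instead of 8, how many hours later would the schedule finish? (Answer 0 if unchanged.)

2

Critical path before the change: Spec→Backend→Perf = 8+6+6 = 20 giving 20 hours.
Spec is on the critical path; changing it to 10 makes that path 22 hours.
The critical path is still Spec→Backend→Perf; finish is now 22 hours.
Change in finish: 22 − 20 = +2 hours.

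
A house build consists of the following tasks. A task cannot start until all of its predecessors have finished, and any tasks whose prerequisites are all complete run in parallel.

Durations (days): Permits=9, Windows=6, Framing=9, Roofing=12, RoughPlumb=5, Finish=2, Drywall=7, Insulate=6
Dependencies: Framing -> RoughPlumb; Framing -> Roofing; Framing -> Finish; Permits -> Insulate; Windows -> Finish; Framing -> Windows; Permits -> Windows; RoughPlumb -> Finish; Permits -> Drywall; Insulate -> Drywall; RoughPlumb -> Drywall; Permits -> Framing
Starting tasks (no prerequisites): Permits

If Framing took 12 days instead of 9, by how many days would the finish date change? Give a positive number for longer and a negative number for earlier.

3

Critical path before the change: Permits→Framing→Roofing = 9+9+12 = 30 giving 30 days.
Framing is on the critical path; changing it to 12 makes that path 33 days.
The critical path is still Permits→Framing→Roofing; finish is now 33 days.
Change in finish: 33 − 30 = +3 days.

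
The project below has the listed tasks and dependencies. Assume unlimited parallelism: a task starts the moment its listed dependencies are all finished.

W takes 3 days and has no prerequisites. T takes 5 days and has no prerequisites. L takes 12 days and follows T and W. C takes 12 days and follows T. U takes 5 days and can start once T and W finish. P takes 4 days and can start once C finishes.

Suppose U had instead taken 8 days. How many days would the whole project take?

21

The binding path is T→C→P = 5+12+4 = 21; finish at 21 days.
The longest path through U is only 10 days, so U has float 11.
No other chain overtakes it, so the finish is 21 days.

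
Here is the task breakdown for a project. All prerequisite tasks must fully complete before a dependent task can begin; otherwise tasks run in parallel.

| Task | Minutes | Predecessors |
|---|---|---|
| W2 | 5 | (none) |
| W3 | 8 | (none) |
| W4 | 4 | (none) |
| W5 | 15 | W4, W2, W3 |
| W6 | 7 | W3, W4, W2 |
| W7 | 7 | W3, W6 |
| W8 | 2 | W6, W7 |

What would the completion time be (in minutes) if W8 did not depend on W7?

With the dependency in place, W3→W6→W7→W8 = 8+7+7+2 = 24 sets the finish at 24 minutes.
Without W7→W8, W8's earliest start moves from 22 to 15.
The longest chain is now W3→W5 = 8+15 = 23, so the job takes 23 minutes.

23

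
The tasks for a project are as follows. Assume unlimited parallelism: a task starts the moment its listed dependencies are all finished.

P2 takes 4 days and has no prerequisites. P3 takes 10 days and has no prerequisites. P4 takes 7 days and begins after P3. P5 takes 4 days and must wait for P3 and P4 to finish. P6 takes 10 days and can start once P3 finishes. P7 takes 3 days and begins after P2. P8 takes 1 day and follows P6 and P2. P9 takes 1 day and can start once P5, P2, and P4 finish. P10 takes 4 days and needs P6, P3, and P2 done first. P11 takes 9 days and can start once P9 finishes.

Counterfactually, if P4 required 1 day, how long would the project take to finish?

25

Critical path before the change: P3→P4→P5→P9→P11 = 10+7+4+1+9 = 31 giving 31 days.
P4 lies on that path, so at 1 day the path becomes 25 days.
The critical path is still P3→P4→P5→P9→P11; finish is now 25 days.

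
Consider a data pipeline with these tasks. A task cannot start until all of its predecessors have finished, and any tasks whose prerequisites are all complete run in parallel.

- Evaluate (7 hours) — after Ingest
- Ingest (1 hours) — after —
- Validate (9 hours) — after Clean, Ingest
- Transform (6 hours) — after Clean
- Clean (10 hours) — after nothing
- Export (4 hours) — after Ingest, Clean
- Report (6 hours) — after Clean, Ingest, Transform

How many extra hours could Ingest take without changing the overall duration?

Clean→Transform→Report = 10+6+6 = 22 sets the makespan at 22 hours.
Longest path through Ingest: 10 hours (earliest finish 1, latest finish 13).
Float = 22 − 10 = 12.

12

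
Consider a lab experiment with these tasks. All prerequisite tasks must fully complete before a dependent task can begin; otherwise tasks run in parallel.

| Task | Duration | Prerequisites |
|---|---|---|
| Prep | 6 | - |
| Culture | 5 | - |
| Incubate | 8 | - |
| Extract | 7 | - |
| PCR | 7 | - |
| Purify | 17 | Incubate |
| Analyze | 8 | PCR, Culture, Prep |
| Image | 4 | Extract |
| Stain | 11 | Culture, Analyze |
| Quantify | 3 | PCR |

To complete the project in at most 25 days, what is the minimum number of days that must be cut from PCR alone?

Current finish: 26 days; target: 25.
PCR is on every critical path, so each day cut from PCR cuts the finish by one (this holds down to a finish of 25).
Need 26 − 25 = 1 day off PCR → PCR becomes 6 days, finish becomes 25.

1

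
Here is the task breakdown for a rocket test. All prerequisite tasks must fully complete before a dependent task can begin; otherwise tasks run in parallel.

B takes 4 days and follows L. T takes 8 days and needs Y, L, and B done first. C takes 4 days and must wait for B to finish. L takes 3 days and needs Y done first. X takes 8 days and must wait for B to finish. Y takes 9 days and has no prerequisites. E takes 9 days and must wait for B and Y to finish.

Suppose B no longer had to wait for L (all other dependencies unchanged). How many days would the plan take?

20

Before: longest chain Y→L→B→E = 9+3+4+9 = 25, finish 25.
Without L→B, B's earliest start moves from 12 to 0.
New critical path: Y→L→T = 9+3+8 = 20 ⇒ 20 days.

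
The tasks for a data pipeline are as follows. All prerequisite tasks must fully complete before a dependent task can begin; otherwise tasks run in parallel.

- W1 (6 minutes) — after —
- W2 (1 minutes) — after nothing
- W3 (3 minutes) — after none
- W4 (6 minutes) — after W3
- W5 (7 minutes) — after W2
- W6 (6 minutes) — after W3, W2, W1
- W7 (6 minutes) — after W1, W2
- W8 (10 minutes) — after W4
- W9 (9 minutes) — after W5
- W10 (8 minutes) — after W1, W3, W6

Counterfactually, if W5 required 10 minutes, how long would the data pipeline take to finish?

20

The binding path is W1→W6→W10 = 6+6+8 = 20; finish at 20 minutes.
W5 has 3 minutes of float (longest path through it is 17).
That remains the longest chain; total 20 minutes.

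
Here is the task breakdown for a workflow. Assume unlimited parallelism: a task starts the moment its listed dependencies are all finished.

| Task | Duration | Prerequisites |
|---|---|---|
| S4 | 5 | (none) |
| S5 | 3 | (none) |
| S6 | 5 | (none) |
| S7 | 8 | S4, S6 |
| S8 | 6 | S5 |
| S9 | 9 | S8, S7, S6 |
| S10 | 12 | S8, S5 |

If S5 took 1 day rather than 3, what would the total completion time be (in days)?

As given, the longest chain is S4→S7→S9 = 5+8+9 = 22, so the finish is 22 days.
The longest path through S5 is only 21 days, so S5 has float 1.
That remains the longest chain; total 22 days.

22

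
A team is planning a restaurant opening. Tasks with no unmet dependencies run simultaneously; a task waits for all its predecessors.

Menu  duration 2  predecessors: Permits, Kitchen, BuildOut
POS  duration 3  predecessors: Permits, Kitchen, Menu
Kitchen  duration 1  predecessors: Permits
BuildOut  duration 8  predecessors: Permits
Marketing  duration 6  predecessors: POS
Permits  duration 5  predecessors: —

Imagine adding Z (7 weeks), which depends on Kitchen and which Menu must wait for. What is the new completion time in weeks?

24

Originally the restaurant opening takes 24 weeks.
With Z inserted, Menu now waits for max(Permits, Kitchen, BuildOut, Z).
New critical path: Permits→BuildOut→Menu→POS→Marketing = 5+8+2+3+6 = 24 ⇒ 24 weeks.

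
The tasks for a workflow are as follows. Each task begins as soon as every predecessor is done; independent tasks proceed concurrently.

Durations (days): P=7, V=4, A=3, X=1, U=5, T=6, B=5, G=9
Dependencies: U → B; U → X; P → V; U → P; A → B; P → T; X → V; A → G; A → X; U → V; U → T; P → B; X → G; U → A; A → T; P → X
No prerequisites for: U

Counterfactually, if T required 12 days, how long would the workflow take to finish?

Actual critical path: U→P→X→G = 5+7+1+9 = 22 ⇒ 22 days.
T has 4 days of float (longest path through it is 18).
New critical path: U→P→T = 5+7+12 = 24 ⇒ 24 days.

24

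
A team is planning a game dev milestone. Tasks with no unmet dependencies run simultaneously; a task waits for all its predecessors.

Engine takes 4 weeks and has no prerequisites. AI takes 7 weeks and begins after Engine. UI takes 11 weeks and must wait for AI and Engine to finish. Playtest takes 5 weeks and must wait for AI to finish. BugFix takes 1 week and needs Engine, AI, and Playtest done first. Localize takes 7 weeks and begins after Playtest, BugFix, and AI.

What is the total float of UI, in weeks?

2

Critical path: Engine→AI→Playtest→BugFix→Localize = 4+7+5+1+7 = 24, so the finish is 24 weeks.
The longest chain containing UI totals 22 weeks.
Float = 24 − 22 = 2.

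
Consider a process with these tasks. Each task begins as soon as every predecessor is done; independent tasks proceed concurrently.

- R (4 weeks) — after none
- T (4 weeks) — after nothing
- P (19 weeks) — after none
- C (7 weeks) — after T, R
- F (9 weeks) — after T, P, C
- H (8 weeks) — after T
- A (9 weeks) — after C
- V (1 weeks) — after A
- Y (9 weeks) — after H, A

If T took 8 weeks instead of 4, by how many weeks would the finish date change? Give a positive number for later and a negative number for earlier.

As given, the longest chain is T→C→A→Y = 4+7+9+9 = 29, so the finish is 29 weeks.
T is on the critical path; changing it to 8 makes that path 33 weeks.
No other chain overtakes it, so the finish is 33 weeks.
Change in finish: 33 − 29 = +4 weeks.

4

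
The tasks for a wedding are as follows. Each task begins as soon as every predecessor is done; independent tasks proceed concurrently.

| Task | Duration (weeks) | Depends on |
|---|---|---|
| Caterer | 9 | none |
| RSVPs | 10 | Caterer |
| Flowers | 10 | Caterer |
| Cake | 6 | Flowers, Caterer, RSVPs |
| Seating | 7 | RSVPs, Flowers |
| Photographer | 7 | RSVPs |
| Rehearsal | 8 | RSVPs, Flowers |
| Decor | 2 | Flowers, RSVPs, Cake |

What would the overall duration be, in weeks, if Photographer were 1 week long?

As given, the longest chain is Caterer→RSVPs→Cake→Decor = 9+10+6+2 = 27, so the finish is 27 weeks.
The longest path through Photographer is only 26 weeks, so Photographer has float 1.
The critical path is still Caterer→RSVPs→Cake→Decor; finish is now 27 weeks.

27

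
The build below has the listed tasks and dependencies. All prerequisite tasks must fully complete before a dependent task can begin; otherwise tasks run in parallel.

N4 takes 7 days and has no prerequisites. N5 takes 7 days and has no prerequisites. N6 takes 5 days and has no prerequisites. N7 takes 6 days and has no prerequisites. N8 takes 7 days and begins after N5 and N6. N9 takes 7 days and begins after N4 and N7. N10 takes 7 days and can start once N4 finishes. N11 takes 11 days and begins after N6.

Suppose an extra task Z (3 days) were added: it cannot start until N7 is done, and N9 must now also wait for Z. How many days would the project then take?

Originally the project takes 16 days.
With Z inserted, N9 now waits for max(N4, N7, Z).
New critical path: N6→N11 = 5+11 = 16 ⇒ 16 days.

16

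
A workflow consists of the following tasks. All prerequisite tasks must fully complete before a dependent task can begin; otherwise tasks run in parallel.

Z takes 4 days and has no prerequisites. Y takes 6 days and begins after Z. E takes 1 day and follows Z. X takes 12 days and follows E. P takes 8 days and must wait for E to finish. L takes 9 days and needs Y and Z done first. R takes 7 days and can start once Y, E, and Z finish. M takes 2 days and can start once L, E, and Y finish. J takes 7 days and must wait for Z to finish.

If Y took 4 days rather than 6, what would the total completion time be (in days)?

19

The binding path is Z→Y→L→M = 4+6+9+2 = 21; finish at 21 days.
Y is on the critical path; changing it to 4 makes that path 19 days.
The critical path is still Z→Y→L→M; finish is now 19 days.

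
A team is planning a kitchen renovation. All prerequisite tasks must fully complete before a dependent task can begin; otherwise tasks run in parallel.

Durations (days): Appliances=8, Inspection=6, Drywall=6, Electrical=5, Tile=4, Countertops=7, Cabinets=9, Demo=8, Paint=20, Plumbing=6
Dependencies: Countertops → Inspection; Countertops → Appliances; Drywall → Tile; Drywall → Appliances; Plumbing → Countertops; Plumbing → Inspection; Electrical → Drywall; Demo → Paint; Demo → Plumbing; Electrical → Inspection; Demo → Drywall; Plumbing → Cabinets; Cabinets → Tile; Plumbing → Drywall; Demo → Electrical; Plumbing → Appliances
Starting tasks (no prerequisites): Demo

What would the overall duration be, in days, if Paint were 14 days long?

As given, the longest chain is Demo→Plumbing→Countertops→Appliances = 8+6+7+8 = 29, so the finish is 29 days.
Paint has 1 day of float (longest path through it is 28).
The critical path is still Demo→Plumbing→Countertops→Appliances; finish is now 29 days.

29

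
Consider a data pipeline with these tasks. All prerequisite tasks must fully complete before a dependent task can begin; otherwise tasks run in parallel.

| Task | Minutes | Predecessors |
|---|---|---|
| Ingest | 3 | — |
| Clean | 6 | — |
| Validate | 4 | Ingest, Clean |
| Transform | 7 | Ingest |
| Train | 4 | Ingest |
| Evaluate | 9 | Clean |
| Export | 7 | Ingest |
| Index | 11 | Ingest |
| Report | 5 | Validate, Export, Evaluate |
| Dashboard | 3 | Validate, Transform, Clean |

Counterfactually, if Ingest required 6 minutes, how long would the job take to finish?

As given, the longest chain is Clean→Evaluate→Report = 6+9+5 = 20, so the finish is 20 minutes.
Ingest has 5 minutes of float (longest path through it is 15).
The critical path is still Clean→Evaluate→Report; finish is now 20 minutes.

20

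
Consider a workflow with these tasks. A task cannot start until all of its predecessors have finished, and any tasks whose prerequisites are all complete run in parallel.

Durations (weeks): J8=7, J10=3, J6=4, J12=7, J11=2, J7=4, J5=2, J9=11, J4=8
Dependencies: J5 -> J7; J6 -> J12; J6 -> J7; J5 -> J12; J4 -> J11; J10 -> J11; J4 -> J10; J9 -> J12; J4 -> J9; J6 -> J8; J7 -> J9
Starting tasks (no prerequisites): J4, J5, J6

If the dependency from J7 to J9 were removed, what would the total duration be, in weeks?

26

With the dependency in place, J4→J9→J12 = 8+11+7 = 26 sets the finish at 26 weeks.
Dropping J7→J9 doesn't change J9's earliest start (8); another predecessor still binds.
New critical path: J4→J9→J12 = 8+11+7 = 26 ⇒ 26 weeks.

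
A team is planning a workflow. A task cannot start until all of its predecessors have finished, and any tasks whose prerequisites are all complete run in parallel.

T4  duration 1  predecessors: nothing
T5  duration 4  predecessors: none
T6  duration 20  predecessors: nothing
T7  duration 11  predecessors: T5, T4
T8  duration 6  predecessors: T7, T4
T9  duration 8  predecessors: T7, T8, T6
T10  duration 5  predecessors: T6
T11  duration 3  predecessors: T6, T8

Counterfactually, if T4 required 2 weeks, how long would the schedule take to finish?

Baseline: T5→T7→T8→T9 = 4+11+6+8 = 29 → 29 weeks.
T4 has 3 weeks of float (longest path through it is 26).
The critical path is still T5→T7→T8→T9; finish is now 29 weeks.

29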